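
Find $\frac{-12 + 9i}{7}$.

Divisor is real, so divide each part by 7:
= -12/7 + (9/7)i


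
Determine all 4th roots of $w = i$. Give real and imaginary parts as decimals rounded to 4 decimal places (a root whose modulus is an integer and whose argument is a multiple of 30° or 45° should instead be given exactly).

|w| = 1, arg(w) = 90°
Root modulus = 1^(1/4) = 1
Root arguments: θ_k = (90° + 360°k)/4 for k = 0, 1, ..., 3
Compute each root as (root modulus)(cos θ_k + i sin θ_k) using full-precision intermediates, then round to 4 decimal places.
Roots: 0.9239 + 0.3827i, -0.3827 + 0.9239i, -0.9239 - 0.3827i, 0.3827 - 0.9239i


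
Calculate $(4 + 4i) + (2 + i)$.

(4 + 2) + (4 + 1)i = 6 + 5i


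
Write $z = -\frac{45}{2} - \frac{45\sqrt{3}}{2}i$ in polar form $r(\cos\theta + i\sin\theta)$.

r = |z| = sqrt(a^2 + b^2) = sqrt((-45/2)^2 + (-45*sqrt(3)/2)^2) = sqrt(2025/4 + 6075/4) = sqrt(2025) = 45
θ = arctan(b/a) = arctan(-38.9711/-22.5) (quadrant-adjusted) = 240°
z = 45(cos 240° + i sin 240°)


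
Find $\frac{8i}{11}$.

Divisor is real, so divide each part by 11:
= 0 + (8/11)i


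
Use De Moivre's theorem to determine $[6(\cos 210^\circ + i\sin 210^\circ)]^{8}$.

By De Moivre: z^n = r^n(cos(nθ) + i sin(nθ))
= 6^8(cos(8*210°) + i sin(8*210°))
= 1679616(cos 240° + i sin 240°)
= -839808 - 839808*sqrt(3)i


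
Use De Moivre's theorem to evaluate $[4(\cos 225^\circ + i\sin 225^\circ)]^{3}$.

By De Moivre: z^n = r^n(cos(nθ) + i sin(nθ))
= 4^3(cos(3*225°) + i sin(3*225°))
= 64(cos 315° + i sin 315°)
= 32*sqrt(2) - 32*sqrt(2)i


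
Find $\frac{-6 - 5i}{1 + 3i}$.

Multiply numerator and denominator by conjugate (1 - 3i):
= (-6 - 5i)(1 - 3i) / (1^2 + 3^2)
= (-21 + 13i) / 10
= -21/10 + (13/10)i


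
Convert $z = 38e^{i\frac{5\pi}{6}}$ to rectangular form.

a = r cos θ = 38 * -sqrt(3)/2 = -19*sqrt(3)
b = r sin θ = 38 * 1/2 = 19
z = -19*sqrt(3) + 19i


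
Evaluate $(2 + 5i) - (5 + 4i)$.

(2 - 5) + (5 - 4)i = -3 + i


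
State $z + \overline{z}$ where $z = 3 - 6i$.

z + conjugate(z) = (a + bi) + (a - bi) = 2a
= 2 * 3 = 6


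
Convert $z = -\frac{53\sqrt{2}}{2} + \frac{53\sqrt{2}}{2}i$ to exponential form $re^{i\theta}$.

r = |z| = sqrt((-53*sqrt(2)/2)^2 + (53*sqrt(2)/2)^2) = sqrt(2809/2 + 2809/2) = sqrt(2809) = 53
θ = arctan(b/a) = arctan(37.4767/-37.4767) (quadrant-adjusted) = 135° = 3π/4
z = 53e^(i*3π/4)


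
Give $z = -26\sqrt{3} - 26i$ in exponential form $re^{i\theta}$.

r = |z| = sqrt((-26*sqrt(3))^2 + (-26)^2) = sqrt(2028 + 676) = sqrt(2704) = 52
θ = arctan(b/a) = arctan(-26/-45.0333) (quadrant-adjusted) = 210° = 7π/6
z = 52e^(i*7π/6)


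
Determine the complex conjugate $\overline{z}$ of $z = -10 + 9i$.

If z = a + bi, then conjugate(z) = a - bi
conjugate(-10 + 9i) = -10 - 9i


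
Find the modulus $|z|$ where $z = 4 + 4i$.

|z| = sqrt(a^2 + b^2) = sqrt(4^2 + 4^2) = sqrt(32) = sqrt(32)


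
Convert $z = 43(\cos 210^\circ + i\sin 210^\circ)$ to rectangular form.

a = r cos θ = 43 * -sqrt(3)/2 = -43*sqrt(3)/2
b = r sin θ = 43 * -1/2 = -43/2
z = -43*sqrt(3)/2 - (43/2)i


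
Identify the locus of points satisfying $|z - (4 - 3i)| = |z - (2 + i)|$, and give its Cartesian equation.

|z - z1| = |z - z2| means z is equidistant from z1 and z2,
i.e. the perpendicular bisector of the segment from (4, -3) to (2, 1) (midpoint (3, -1)).
With z = x + yi, square both sides:
(x - 4)^2 + (y - (-3))^2 = (x - 2)^2 + (y - 1)^2
The x^2 and y^2 terms cancel: -4x + 8y = 5 - 25 = -20
Simplify: x - 2y = 5
Locus: Perpendicular bisector of the segment from (4, -3) to (2, 1): the line x - 2y = 5


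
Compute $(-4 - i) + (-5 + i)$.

(-4 + (-5)) + (-1 + 1)i = -9


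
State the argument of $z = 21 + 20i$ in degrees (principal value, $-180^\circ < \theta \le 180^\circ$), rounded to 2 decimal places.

θ = arctan(b/a) = arctan(20/21) (quadrant-adjusted) = 43.60°


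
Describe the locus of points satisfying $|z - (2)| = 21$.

|z - z0| = r describes a circle centered at z0 with radius r
Here z0 = 2 and r = 21
Locus: Circle centered at (2, 0) with radius 21


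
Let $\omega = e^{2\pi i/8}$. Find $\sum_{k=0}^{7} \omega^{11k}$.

Let ζ = ω^11 = e^(2πi·11/8). Since 8 ∤ 11, ζ ≠ 1.
Sum = Σ_{k=0}^{7} ζ^k = (ζ^8 - 1)/(ζ - 1) = (ω^{11·8} - 1)/(ζ - 1) = (1 - 1)/(ζ - 1) = 0


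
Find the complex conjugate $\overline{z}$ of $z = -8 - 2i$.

If z = a + bi, then conjugate(z) = a - bi
conjugate(-8 - 2i) = -8 + 2i


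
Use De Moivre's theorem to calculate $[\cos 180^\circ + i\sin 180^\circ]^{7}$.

By De Moivre: z^n = r^n(cos(nθ) + i sin(nθ))
= 1^7(cos(7*180°) + i sin(7*180°))
= 1(cos 180° + i sin 180°)
= -1


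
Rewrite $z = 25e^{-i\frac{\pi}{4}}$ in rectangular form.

a = r cos θ = 25 * sqrt(2)/2 = 25*sqrt(2)/2
b = r sin θ = 25 * -sqrt(2)/2 = -25*sqrt(2)/2
z = 25*sqrt(2)/2 - (25*sqrt(2)/2)i


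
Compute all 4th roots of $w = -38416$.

|w| = 38416, arg(w) = 180°
Root modulus = 38416^(1/4) = 14
Root arguments: θ_k = (180° + 360°k)/4 for k = 0, 1, ..., 3
Roots: 7*sqrt(2) + 7*sqrt(2)i, -7*sqrt(2) + 7*sqrt(2)i, -7*sqrt(2) - 7*sqrt(2)i, 7*sqrt(2) - 7*sqrt(2)i


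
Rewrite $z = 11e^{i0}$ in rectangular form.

a = r cos θ = 11 * 1 = 11
b = r sin θ = 11 * 0 = 0
z = 11


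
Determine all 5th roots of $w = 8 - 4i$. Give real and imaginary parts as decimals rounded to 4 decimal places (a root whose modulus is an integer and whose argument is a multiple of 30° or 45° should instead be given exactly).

|w| = sqrt(80) ≈ 8.944272, arg(w) ≈ 333.434949°
Root modulus = sqrt(80)^(1/5) ≈ 1.549919
Root arguments: θ_k = (arg(w) + 360°k)/5 for k = 0, 1, ..., 4
Compute each root as (root modulus)(cos θ_k + i sin θ_k) using full-precision intermediates, then round to 4 decimal places.
Roots: 0.6134 + 1.4234i, -1.1642 + 1.0232i, -1.3329 - 0.7910i, 0.3404 - 1.5121i, 1.5433 - 0.1435i


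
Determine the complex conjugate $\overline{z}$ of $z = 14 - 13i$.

If z = a + bi, then conjugate(z) = a - bi
conjugate(14 - 13i) = 14 + 13i


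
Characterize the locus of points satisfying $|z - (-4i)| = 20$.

|z - z0| = r describes a circle centered at z0 with radius r
Here z0 = -4i and r = 20
Locus: Circle centered at (0, -4) with radius 20


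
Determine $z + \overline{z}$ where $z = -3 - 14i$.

z + conjugate(z) = (a + bi) + (a - bi) = 2a
= 2 * (-3) = -6


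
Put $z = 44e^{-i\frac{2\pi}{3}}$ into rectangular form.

a = r cos θ = 44 * -1/2 = -22
b = r sin θ = 44 * -sqrt(3)/2 = -22*sqrt(3)
z = -22 - 22*sqrt(3)i


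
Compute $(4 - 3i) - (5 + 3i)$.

(4 - 5) + (-3 - 3)i = -1 - 6i


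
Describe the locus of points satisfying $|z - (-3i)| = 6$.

|z - z0| = r describes a circle centered at z0 with radius r
Here z0 = -3i and r = 6
Locus: Circle centered at (0, -3) with radius 6


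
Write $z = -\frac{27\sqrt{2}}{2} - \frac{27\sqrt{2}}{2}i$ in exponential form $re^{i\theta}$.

r = |z| = sqrt((-27*sqrt(2)/2)^2 + (-27*sqrt(2)/2)^2) = sqrt(729/2 + 729/2) = sqrt(729) = 27
θ = arctan(b/a) = arctan(-19.0919/-19.0919) (quadrant-adjusted) = -135° = -3π/4
z = 27e^(-i*3π/4)


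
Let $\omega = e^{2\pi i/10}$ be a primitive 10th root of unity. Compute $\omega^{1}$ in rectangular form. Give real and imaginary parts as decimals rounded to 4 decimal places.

ω^1 = e^(2πi·1/10) = e^(i·1π/5)
= cos(1π/5) + i sin(1π/5)
= 0.8090 + 0.5878i


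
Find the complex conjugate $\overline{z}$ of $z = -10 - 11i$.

If z = a + bi, then conjugate(z) = a - bi
conjugate(-10 - 11i) = -10 + 11i


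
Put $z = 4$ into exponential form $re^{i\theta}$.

r = |z| = sqrt((4)^2 + (0)^2) = sqrt(16 + 0) = sqrt(16) = 4
b = 0 and a > 0, so z lies on the positive real axis: θ = 0
z = 4e^(i*0) = 4


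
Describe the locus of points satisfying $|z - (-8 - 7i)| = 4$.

|z - z0| = r describes a circle centered at z0 with radius r
Here z0 = -8 - 7i and r = 4
Locus: Circle centered at (-8, -7) with radius 4


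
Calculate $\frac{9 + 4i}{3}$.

Divisor is real, so divide each part by 3:
= 3 + (4/3)i


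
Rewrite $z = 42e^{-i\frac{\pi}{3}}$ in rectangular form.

a = r cos θ = 42 * 1/2 = 21
b = r sin θ = 42 * -sqrt(3)/2 = -21*sqrt(3)
z = 21 - 21*sqrt(3)i


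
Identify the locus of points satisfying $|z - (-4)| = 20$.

|z - z0| = r describes a circle centered at z0 with radius r
Here z0 = -4 and r = 20
Locus: Circle centered at (-4, 0) with radius 20


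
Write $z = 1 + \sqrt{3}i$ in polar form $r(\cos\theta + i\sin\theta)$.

r = |z| = sqrt(a^2 + b^2) = sqrt((1)^2 + (sqrt(3))^2) = sqrt(1 + 3) = sqrt(4) = 2
θ = arctan(b/a) = arctan(1.7321/1) (quadrant-adjusted) = 60°
z = 2(cos 60° + i sin 60°)


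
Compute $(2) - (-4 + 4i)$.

(2 - (-4)) + (0 - 4)i = 6 - 4i


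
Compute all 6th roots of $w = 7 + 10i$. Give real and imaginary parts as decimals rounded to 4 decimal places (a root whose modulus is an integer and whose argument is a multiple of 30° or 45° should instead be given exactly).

|w| = sqrt(149) ≈ 12.206556, arg(w) ≈ 55.007980°
Root modulus = sqrt(149)^(1/6) ≈ 1.517396
Root arguments: θ_k = (arg(w) + 360°k)/6 for k = 0, 1, ..., 5
Compute each root as (root modulus)(cos θ_k + i sin θ_k) using full-precision intermediates, then round to 4 decimal places.
Roots: 1.4980 + 0.2418i, 0.5396 + 1.4182i, -0.9584 + 1.1764i, -1.4980 - 0.2418i, -0.5396 - 1.4182i, 0.9584 - 1.1764i


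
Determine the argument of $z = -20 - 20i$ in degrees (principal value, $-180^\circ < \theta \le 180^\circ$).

θ = arctan(b/a) = arctan(-20/-20) (quadrant-adjusted) = -135°


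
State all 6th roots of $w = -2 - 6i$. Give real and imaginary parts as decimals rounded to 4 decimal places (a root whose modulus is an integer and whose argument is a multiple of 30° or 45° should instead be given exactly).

|w| = sqrt(40) ≈ 6.324555, arg(w) ≈ 251.565051°
Root modulus = sqrt(40)^(1/6) ≈ 1.359894
Root arguments: θ_k = (arg(w) + 360°k)/6 for k = 0, 1, ..., 5
Compute each root as (root modulus)(cos θ_k + i sin θ_k) using full-precision intermediates, then round to 4 decimal places.
Roots: 1.0117 + 0.9087i, -0.2811 + 1.3305i, -1.2928 + 0.4219i, -1.0117 - 0.9087i, 0.2811 - 1.3305i, 1.2928 - 0.4219i


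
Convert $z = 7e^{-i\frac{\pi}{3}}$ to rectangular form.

a = r cos θ = 7 * 1/2 = 7/2
b = r sin θ = 7 * -sqrt(3)/2 = -7*sqrt(3)/2
z = 7/2 - (7*sqrt(3)/2)i


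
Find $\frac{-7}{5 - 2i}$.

Multiply numerator and denominator by conjugate (5 + 2i):
= (-7)(5 + 2i) / (5^2 + (-2)^2)
= (-35 - 14i) / 29
= -35/29 - (14/29)i


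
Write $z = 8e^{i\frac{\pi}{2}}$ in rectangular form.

a = r cos θ = 8 * 0 = 0
b = r sin θ = 8 * 1 = 8
z = 8i


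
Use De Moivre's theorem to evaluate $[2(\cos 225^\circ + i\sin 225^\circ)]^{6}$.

By De Moivre: z^n = r^n(cos(nθ) + i sin(nθ))
= 2^6(cos(6*225°) + i sin(6*225°))
= 64(cos 270° + i sin 270°)
= -64i


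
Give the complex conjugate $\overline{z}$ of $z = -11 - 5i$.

If z = a + bi, then conjugate(z) = a - bi
conjugate(-11 - 5i) = -11 + 5i


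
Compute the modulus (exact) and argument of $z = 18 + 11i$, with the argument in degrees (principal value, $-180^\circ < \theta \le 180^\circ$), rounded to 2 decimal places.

|z| = sqrt(18^2 + 11^2) = sqrt(445)
arg(z) = arctan(b/a) = arctan(11/18) (quadrant-adjusted) = 31.43°


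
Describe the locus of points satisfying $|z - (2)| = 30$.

|z - z0| = r describes a circle centered at z0 with radius r
Here z0 = 2 and r = 30
Locus: Circle centered at (2, 0) with radius 30


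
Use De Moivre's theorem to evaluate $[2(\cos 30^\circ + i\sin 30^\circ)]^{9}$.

By De Moivre: z^n = r^n(cos(nθ) + i sin(nθ))
= 2^9(cos(9*30°) + i sin(9*30°))
= 512(cos 270° + i sin 270°)
= -512i


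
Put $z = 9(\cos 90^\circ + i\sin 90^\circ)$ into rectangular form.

a = r cos θ = 9 * 0 = 0
b = r sin θ = 9 * 1 = 9
z = 9i


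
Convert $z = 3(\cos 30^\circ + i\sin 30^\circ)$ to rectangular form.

a = r cos θ = 3 * sqrt(3)/2 = 3*sqrt(3)/2
b = r sin θ = 3 * 1/2 = 3/2
z = 3*sqrt(3)/2 + (3/2)i


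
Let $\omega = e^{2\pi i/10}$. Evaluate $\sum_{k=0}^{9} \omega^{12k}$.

Let ζ = ω^12 = e^(2πi·12/10). Since 10 ∤ 12, ζ ≠ 1.
Sum = Σ_{k=0}^{9} ζ^k = (ζ^10 - 1)/(ζ - 1) = (ω^{12·10} - 1)/(ζ - 1) = (1 - 1)/(ζ - 1) = 0


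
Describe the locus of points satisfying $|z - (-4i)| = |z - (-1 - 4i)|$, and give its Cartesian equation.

|z - z1| = |z - z2| means z is equidistant from z1 and z2,
i.e. the perpendicular bisector of the segment from (0, -4) to (-1, -4) (midpoint (-1/2, -4)).
With z = x + yi, square both sides:
(x - 0)^2 + (y - (-4))^2 = (x - (-1))^2 + (y - (-4))^2
The x^2 and y^2 terms cancel: -2x + 0y = 17 - 16 = 1
Simplify: x = -1/2
Locus: Perpendicular bisector of the segment from (0, -4) to (-1, -4): the line x = -1/2


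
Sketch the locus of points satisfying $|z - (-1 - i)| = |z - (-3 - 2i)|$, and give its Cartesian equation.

|z - z1| = |z - z2| means z is equidistant from z1 and z2,
i.e. the perpendicular bisector of the segment from (-1, -1) to (-3, -2) (midpoint (-2, -3/2)).
With z = x + yi, square both sides:
(x - (-1))^2 + (y - (-1))^2 = (x - (-3))^2 + (y - (-2))^2
The x^2 and y^2 terms cancel: -4x + (-2)y = 13 - 2 = 11
Simplify: 4x + 2y = -11
Locus: Perpendicular bisector of the segment from (-1, -1) to (-3, -2): the line 4x + 2y = -11


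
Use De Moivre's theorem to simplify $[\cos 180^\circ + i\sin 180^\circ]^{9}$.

By De Moivre: z^n = r^n(cos(nθ) + i sin(nθ))
= 1^9(cos(9*180°) + i sin(9*180°))
= 1(cos 180° + i sin 180°)
= -1


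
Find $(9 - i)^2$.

(a + bi)^2 = a^2 - b^2 + 2abi
= 9^2 - (-1)^2 + 2*9*(-1)i
= 80 - 18i


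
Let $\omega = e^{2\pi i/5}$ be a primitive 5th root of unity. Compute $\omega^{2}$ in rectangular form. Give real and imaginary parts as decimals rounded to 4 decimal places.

ω^2 = e^(2πi·2/5) = e^(i·4π/5)
= cos(4π/5) + i sin(4π/5)
= -0.8090 + 0.5878i


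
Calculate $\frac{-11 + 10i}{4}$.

Divisor is real, so divide each part by 4:
= -11/4 + (5/2)i


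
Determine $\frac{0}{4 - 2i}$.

Multiply numerator and denominator by conjugate (4 + 2i):
= (0)(4 + 2i) / (4^2 + (-2)^2)
= (0) / 20
= 0


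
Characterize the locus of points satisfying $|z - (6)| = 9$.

|z - z0| = r describes a circle centered at z0 with radius r
Here z0 = 6 and r = 9
Locus: Circle centered at (6, 0) with radius 9


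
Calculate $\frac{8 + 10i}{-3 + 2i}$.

Multiply numerator and denominator by conjugate (-3 - 2i):
= (8 + 10i)(-3 - 2i) / ((-3)^2 + 2^2)
= (-4 - 46i) / 13
= -4/13 - (46/13)i


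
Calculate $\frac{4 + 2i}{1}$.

Divisor is real, so divide each part by 1:
= 4 + 2i


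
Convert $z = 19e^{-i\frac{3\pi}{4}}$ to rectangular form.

a = r cos θ = 19 * -sqrt(2)/2 = -19*sqrt(2)/2
b = r sin θ = 19 * -sqrt(2)/2 = -19*sqrt(2)/2
z = -19*sqrt(2)/2 - (19*sqrt(2)/2)i


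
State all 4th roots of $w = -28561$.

|w| = 28561, arg(w) = 180°
Root modulus = 28561^(1/4) = 13
Root arguments: θ_k = (180° + 360°k)/4 for k = 0, 1, ..., 3
Roots: 13*sqrt(2)/2 + (13*sqrt(2)/2)i, -13*sqrt(2)/2 + (13*sqrt(2)/2)i, -13*sqrt(2)/2 - (13*sqrt(2)/2)i, 13*sqrt(2)/2 - (13*sqrt(2)/2)i


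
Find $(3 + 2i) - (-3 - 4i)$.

(3 - (-3)) + (2 - (-4))i = 6 + 6i


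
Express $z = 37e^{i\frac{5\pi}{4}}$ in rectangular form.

a = r cos θ = 37 * -sqrt(2)/2 = -37*sqrt(2)/2
b = r sin θ = 37 * -sqrt(2)/2 = -37*sqrt(2)/2
z = -37*sqrt(2)/2 - (37*sqrt(2)/2)i


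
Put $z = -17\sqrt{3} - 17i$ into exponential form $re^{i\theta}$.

r = |z| = sqrt((-17*sqrt(3))^2 + (-17)^2) = sqrt(867 + 289) = sqrt(1156) = 34
θ = arctan(b/a) = arctan(-17/-29.4449) (quadrant-adjusted) = 210° = 7π/6
z = 34e^(i*7π/6)


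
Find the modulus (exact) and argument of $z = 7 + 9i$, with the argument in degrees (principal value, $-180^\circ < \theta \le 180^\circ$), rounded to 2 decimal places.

|z| = sqrt(7^2 + 9^2) = sqrt(130)
arg(z) = arctan(b/a) = arctan(9/7) (quadrant-adjusted) = 52.13°


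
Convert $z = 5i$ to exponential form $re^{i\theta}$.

r = |z| = sqrt((0)^2 + (5)^2) = sqrt(0 + 25) = sqrt(25) = 5
a = 0 and b > 0, so z lies on the positive imaginary axis: θ = 90° = π/2
z = 5e^(i*π/2)


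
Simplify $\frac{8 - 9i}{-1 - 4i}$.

Multiply numerator and denominator by conjugate (-1 + 4i):
= (8 - 9i)(-1 + 4i) / ((-1)^2 + (-4)^2)
= (28 + 41i) / 17
= 28/17 + (41/17)i


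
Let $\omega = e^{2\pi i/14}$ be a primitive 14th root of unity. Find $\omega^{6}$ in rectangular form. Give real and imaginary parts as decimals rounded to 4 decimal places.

ω^6 = e^(2πi·6/14) = e^(i·6π/7)
= cos(6π/7) + i sin(6π/7)
= -0.9010 + 0.4339i


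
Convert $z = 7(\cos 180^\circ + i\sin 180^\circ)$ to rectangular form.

a = r cos θ = 7 * -1 = -7
b = r sin θ = 7 * 0 = 0
z = -7


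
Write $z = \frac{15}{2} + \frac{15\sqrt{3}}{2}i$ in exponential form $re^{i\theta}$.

r = |z| = sqrt((15/2)^2 + (15*sqrt(3)/2)^2) = sqrt(225/4 + 675/4) = sqrt(225) = 15
θ = arctan(b/a) = arctan(12.9904/7.5) (quadrant-adjusted) = 60° = π/3
z = 15e^(i*π/3)


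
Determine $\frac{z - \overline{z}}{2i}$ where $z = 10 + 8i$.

z - conjugate(z) = 2bi
(z - conjugate(z))/(2i) = 2bi/(2i) = b = 8


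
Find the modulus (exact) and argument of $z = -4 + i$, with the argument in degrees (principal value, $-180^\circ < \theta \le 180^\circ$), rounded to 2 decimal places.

|z| = sqrt((-4)^2 + 1^2) = sqrt(17)
arg(z) = arctan(b/a) = arctan(1/-4) (quadrant-adjusted) = 165.96°


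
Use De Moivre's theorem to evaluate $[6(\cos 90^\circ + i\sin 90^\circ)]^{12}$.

By De Moivre: z^n = r^n(cos(nθ) + i sin(nθ))
= 6^12(cos(12*90°) + i sin(12*90°))
= 2176782336(cos 0° + i sin 0°)
= 2176782336


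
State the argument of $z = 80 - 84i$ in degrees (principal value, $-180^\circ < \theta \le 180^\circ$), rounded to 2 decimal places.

θ = arctan(b/a) = arctan(-84/80) (quadrant-adjusted) = -46.40°


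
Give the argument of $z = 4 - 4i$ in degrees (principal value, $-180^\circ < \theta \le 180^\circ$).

θ = arctan(b/a) = arctan(-4/4) (quadrant-adjusted) = -45°


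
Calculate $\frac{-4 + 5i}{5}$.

Divisor is real, so divide each part by 5:
= -4/5 + i


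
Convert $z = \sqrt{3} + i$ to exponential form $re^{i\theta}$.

r = |z| = sqrt((sqrt(3))^2 + (1)^2) = sqrt(3 + 1) = sqrt(4) = 2
θ = arctan(b/a) = arctan(1/1.7321) (quadrant-adjusted) = 30° = π/6
z = 2e^(i*π/6)


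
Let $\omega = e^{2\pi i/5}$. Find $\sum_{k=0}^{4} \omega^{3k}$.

Let ζ = ω^3 = e^(2πi·3/5). Since 5 ∤ 3, ζ ≠ 1.
Sum = Σ_{k=0}^{4} ζ^k = (ζ^5 - 1)/(ζ - 1) = (ω^{3·5} - 1)/(ζ - 1) = (1 - 1)/(ζ - 1) = 0


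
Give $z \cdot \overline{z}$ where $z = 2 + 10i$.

z * conjugate(z) = |z|^2 = a^2 + b^2
= 2^2 + 10^2 = 104


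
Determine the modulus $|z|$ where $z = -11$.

|z| = sqrt(a^2 + b^2) = sqrt((-11)^2 + 0^2) = sqrt(121) = 11


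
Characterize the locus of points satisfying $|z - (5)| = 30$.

|z - z0| = r describes a circle centered at z0 with radius r
Here z0 = 5 and r = 30
Locus: Circle centered at (5, 0) with radius 30


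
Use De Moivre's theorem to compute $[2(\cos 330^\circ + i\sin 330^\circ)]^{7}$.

By De Moivre: z^n = r^n(cos(nθ) + i sin(nθ))
= 2^7(cos(7*330°) + i sin(7*330°))
= 128(cos 150° + i sin 150°)
= -64*sqrt(3) + 64i


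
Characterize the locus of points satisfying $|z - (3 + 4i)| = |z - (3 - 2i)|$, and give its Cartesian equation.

|z - z1| = |z - z2| means z is equidistant from z1 and z2,
i.e. the perpendicular bisector of the segment from (3, 4) to (3, -2) (midpoint (3, 1)).
With z = x + yi, square both sides:
(x - 3)^2 + (y - 4)^2 = (x - 3)^2 + (y - (-2))^2
The x^2 and y^2 terms cancel: 0x + (-12)y = 13 - 25 = -12
Simplify: y = 1
Locus: Perpendicular bisector of the segment from (3, 4) to (3, -2): the line y = 1


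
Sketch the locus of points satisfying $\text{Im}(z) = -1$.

Im(z) = y where z = x + yi; the equation y = -1 is satisfied by all points with that y-coordinate
Locus: Horizontal line y = -1


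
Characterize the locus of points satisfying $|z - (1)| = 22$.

|z - z0| = r describes a circle centered at z0 with radius r
Here z0 = 1 and r = 22
Locus: Circle centered at (1, 0) with radius 22


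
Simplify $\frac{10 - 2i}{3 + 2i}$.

Multiply numerator and denominator by conjugate (3 - 2i):
= (10 - 2i)(3 - 2i) / (3^2 + 2^2)
= (26 - 26i) / 13
= 2 - 2i


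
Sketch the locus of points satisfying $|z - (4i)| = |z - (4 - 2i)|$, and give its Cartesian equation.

|z - z1| = |z - z2| means z is equidistant from z1 and z2,
i.e. the perpendicular bisector of the segment from (0, 4) to (4, -2) (midpoint (2, 1)).
With z = x + yi, square both sides:
(x - 0)^2 + (y - 4)^2 = (x - 4)^2 + (y - (-2))^2
The x^2 and y^2 terms cancel: 8x + (-12)y = 20 - 16 = 4
Simplify: 2x - 3y = 1
Locus: Perpendicular bisector of the segment from (0, 4) to (4, -2): the line 2x - 3y = 1


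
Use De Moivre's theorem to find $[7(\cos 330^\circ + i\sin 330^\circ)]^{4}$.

By De Moivre: z^n = r^n(cos(nθ) + i sin(nθ))
= 7^4(cos(4*330°) + i sin(4*330°))
= 2401(cos 240° + i sin 240°)
= -2401/2 - (2401*sqrt(3)/2)i


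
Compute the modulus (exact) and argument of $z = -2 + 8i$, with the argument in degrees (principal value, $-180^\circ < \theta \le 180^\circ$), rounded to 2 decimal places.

|z| = sqrt((-2)^2 + 8^2) = sqrt(68)
arg(z) = arctan(b/a) = arctan(8/-2) (quadrant-adjusted) = 104.04°


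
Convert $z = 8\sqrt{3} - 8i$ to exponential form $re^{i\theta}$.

r = |z| = sqrt((8*sqrt(3))^2 + (-8)^2) = sqrt(192 + 64) = sqrt(256) = 16
θ = arctan(b/a) = arctan(-8/13.8564) (quadrant-adjusted) = -30° = -π/6
z = 16e^(-i*π/6)


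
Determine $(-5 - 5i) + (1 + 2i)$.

(-5 + 1) + (-5 + 2)i = -4 - 3i


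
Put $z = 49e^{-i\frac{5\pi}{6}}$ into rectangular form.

a = r cos θ = 49 * -sqrt(3)/2 = -49*sqrt(3)/2
b = r sin θ = 49 * -1/2 = -49/2
z = -49*sqrt(3)/2 - (49/2)i


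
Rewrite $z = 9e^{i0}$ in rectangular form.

a = r cos θ = 9 * 1 = 9
b = r sin θ = 9 * 0 = 0
z = 9


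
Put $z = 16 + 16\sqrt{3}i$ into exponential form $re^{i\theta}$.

r = |z| = sqrt((16)^2 + (16*sqrt(3))^2) = sqrt(256 + 768) = sqrt(1024) = 32
θ = arctan(b/a) = arctan(27.7128/16) (quadrant-adjusted) = 60° = π/3
z = 32e^(i*π/3)


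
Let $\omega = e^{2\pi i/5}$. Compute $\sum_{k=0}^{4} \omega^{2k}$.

Let ζ = ω^2 = e^(2πi·2/5). Since 5 ∤ 2, ζ ≠ 1.
Sum = Σ_{k=0}^{4} ζ^k = (ζ^5 - 1)/(ζ - 1) = (ω^{2·5} - 1)/(ζ - 1) = (1 - 1)/(ζ - 1) = 0


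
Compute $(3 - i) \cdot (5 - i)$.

(a1*a2 - b1*b2) + (a1*b2 + b1*a2)i
= (15 - 1) + (-3 + (-5))i
= 14 - 8i


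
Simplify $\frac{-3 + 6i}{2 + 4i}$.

Multiply numerator and denominator by conjugate (2 - 4i):
= (-3 + 6i)(2 - 4i) / (2^2 + 4^2)
= (18 + 24i) / 20
Divide through by 2: (9 + 12i) / 10
= 9/10 + (6/5)i


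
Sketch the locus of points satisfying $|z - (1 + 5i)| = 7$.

|z - z0| = r describes a circle centered at z0 with radius r
Here z0 = 1 + 5i and r = 7
Locus: Circle centered at (1, 5) with radius 7


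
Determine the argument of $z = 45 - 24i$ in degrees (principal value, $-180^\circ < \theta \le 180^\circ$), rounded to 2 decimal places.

θ = arctan(b/a) = arctan(-24/45) (quadrant-adjusted) = -28.07°


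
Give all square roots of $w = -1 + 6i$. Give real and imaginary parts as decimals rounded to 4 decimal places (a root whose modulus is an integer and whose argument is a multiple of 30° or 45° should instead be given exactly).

|w| = sqrt(37) ≈ 6.082763, arg(w) ≈ 99.462322°
Root modulus = sqrt(37)^(1/2) ≈ 2.466326
Root arguments: θ_k = (arg(w) + 360°k)/2 for k = 0, 1, ..., 1
Compute each root as (root modulus)(cos θ_k + i sin θ_k) using full-precision intermediates, then round to 4 decimal places.
Roots: 1.5942 + 1.8819i, -1.5942 - 1.8819i


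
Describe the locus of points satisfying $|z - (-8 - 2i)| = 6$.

|z - z0| = r describes a circle centered at z0 with radius r
Here z0 = -8 - 2i and r = 6
Locus: Circle centered at (-8, -2) with radius 6


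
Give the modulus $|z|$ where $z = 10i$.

|z| = sqrt(a^2 + b^2) = sqrt(0^2 + 10^2) = sqrt(100) = 10


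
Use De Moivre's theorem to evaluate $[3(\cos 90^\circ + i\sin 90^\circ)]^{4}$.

By De Moivre: z^n = r^n(cos(nθ) + i sin(nθ))
= 3^4(cos(4*90°) + i sin(4*90°))
= 81(cos 0° + i sin 0°)
= 81


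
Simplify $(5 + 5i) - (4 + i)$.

(5 - 4) + (5 - 1)i = 1 + 4i


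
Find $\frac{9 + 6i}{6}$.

Divisor is real, so divide each part by 6:
= 3/2 + i


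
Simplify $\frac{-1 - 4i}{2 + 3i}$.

Multiply numerator and denominator by conjugate (2 - 3i):
= (-1 - 4i)(2 - 3i) / (2^2 + 3^2)
= (-14 - 5i) / 13
= -14/13 - (5/13)i


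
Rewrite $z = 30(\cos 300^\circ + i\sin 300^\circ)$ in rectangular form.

a = r cos θ = 30 * 1/2 = 15
b = r sin θ = 30 * -sqrt(3)/2 = -15*sqrt(3)
z = 15 - 15*sqrt(3)i


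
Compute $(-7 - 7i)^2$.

(a + bi)^2 = a^2 - b^2 + 2abi
= (-7)^2 - (-7)^2 + 2*(-7)*(-7)i
= 98i


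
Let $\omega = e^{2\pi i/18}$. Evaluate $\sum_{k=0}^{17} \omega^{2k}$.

Let ζ = ω^2 = e^(2πi·2/18). Since 18 ∤ 2, ζ ≠ 1.
Sum = Σ_{k=0}^{17} ζ^k = (ζ^18 - 1)/(ζ - 1) = (ω^{2·18} - 1)/(ζ - 1) = (1 - 1)/(ζ - 1) = 0


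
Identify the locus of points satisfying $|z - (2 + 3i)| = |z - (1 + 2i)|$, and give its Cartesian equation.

|z - z1| = |z - z2| means z is equidistant from z1 and z2,
i.e. the perpendicular bisector of the segment from (2, 3) to (1, 2) (midpoint (3/2, 5/2)).
With z = x + yi, square both sides:
(x - 2)^2 + (y - 3)^2 = (x - 1)^2 + (y - 2)^2
The x^2 and y^2 terms cancel: -2x + (-2)y = 5 - 13 = -8
Simplify: x + y = 4
Locus: Perpendicular bisector of the segment from (2, 3) to (1, 2): the line x + y = 4


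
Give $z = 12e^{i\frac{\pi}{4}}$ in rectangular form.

a = r cos θ = 12 * sqrt(2)/2 = 6*sqrt(2)
b = r sin θ = 12 * sqrt(2)/2 = 6*sqrt(2)
z = 6*sqrt(2) + 6*sqrt(2)i


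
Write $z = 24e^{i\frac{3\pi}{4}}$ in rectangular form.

a = r cos θ = 24 * -sqrt(2)/2 = -12*sqrt(2)
b = r sin θ = 24 * sqrt(2)/2 = 12*sqrt(2)
z = -12*sqrt(2) + 12*sqrt(2)i


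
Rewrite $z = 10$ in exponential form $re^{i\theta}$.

r = |z| = sqrt((10)^2 + (0)^2) = sqrt(100 + 0) = sqrt(100) = 10
b = 0 and a > 0, so z lies on the positive real axis: θ = 0
z = 10e^(i*0) = 10


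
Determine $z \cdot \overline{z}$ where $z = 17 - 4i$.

z * conjugate(z) = |z|^2 = a^2 + b^2
= 17^2 + (-4)^2 = 305


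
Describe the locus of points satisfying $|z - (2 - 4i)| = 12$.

|z - z0| = r describes a circle centered at z0 with radius r
Here z0 = 2 - 4i and r = 12
Locus: Circle centered at (2, -4) with radius 12


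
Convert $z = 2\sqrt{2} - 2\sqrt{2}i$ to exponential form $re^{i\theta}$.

r = |z| = sqrt((2*sqrt(2))^2 + (-2*sqrt(2))^2) = sqrt(8 + 8) = sqrt(16) = 4
θ = arctan(b/a) = arctan(-2.8284/2.8284) (quadrant-adjusted) = -45° = -π/4
z = 4e^(-i*π/4)


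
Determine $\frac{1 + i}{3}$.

Divisor is real, so divide each part by 3:
= 1/3 + (1/3)i


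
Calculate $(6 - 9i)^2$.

(a + bi)^2 = a^2 - b^2 + 2abi
= 6^2 - (-9)^2 + 2*6*(-9)i
= -45 - 108i


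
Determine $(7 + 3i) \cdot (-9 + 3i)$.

(a1*a2 - b1*b2) + (a1*b2 + b1*a2)i
= (-63 - 9) + (21 + (-27))i
= -72 - 6i


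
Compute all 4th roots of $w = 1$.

|w| = 1, arg(w) = 0°
Root modulus = 1^(1/4) = 1
Root arguments: θ_k = (0° + 360°k)/4 for k = 0, 1, ..., 3
Roots: 1, i, -1, -i


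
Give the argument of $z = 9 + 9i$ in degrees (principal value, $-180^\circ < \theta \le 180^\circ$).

θ = arctan(b/a) = arctan(9/9) (quadrant-adjusted) = 45°


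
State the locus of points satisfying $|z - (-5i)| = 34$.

|z - z0| = r describes a circle centered at z0 with radius r
Here z0 = -5i and r = 34
Locus: Circle centered at (0, -5) with radius 34


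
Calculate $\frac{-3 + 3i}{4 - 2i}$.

Multiply numerator and denominator by conjugate (4 + 2i):
= (-3 + 3i)(4 + 2i) / (4^2 + (-2)^2)
= (-18 + 6i) / 20
Divide through by 2: (-9 + 3i) / 10
= -9/10 + (3/10)i


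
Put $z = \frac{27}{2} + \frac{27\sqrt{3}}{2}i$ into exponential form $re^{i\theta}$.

r = |z| = sqrt((27/2)^2 + (27*sqrt(3)/2)^2) = sqrt(729/4 + 2187/4) = sqrt(729) = 27
θ = arctan(b/a) = arctan(23.3827/13.5) (quadrant-adjusted) = 60° = π/3
z = 27e^(i*π/3)


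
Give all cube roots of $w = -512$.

|w| = 512, arg(w) = 180°
Root modulus = 512^(1/3) = 8
Root arguments: θ_k = (180° + 360°k)/3 for k = 0, 1, ..., 2
Roots: 4 + 4*sqrt(3)i, -8, 4 - 4*sqrt(3)i


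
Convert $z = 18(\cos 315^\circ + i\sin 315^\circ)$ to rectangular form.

a = r cos θ = 18 * sqrt(2)/2 = 9*sqrt(2)
b = r sin θ = 18 * -sqrt(2)/2 = -9*sqrt(2)
z = 9*sqrt(2) - 9*sqrt(2)i


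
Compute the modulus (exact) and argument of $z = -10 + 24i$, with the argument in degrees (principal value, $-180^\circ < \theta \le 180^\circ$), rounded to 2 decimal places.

|z| = sqrt((-10)^2 + 24^2) = 26
arg(z) = arctan(b/a) = arctan(24/-10) (quadrant-adjusted) = 112.62°


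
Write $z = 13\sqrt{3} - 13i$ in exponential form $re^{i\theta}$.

r = |z| = sqrt((13*sqrt(3))^2 + (-13)^2) = sqrt(507 + 169) = sqrt(676) = 26
θ = arctan(b/a) = arctan(-13/22.5167) (quadrant-adjusted) = -30° = -π/6
z = 26e^(-i*π/6)


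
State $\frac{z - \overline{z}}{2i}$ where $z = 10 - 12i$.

z - conjugate(z) = 2bi
(z - conjugate(z))/(2i) = 2bi/(2i) = b = -12


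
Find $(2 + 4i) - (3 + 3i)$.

(2 - 3) + (4 - 3)i = -1 + i


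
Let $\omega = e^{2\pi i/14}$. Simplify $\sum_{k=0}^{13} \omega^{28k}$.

Since 14 divides 28, ω^28 = (ω^14)^2 = 1^2 = 1, so every term is 1.
Sum = 14 · 1 = 14


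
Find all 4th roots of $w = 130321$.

|w| = 130321, arg(w) = 0°
Root modulus = 130321^(1/4) = 19
Root arguments: θ_k = (0° + 360°k)/4 for k = 0, 1, ..., 3
Roots: 19, 19i, -19, -19i


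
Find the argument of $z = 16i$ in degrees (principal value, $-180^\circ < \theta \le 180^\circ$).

a = 0 and b > 0, so z lies on the positive imaginary axis: θ = 90°


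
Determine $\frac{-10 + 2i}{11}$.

Divisor is real, so divide each part by 11:
= -10/11 + (2/11)i


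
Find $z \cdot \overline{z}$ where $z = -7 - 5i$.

z * conjugate(z) = |z|^2 = a^2 + b^2
= (-7)^2 + (-5)^2 = 74


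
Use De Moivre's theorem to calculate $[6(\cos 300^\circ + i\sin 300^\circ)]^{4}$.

By De Moivre: z^n = r^n(cos(nθ) + i sin(nθ))
= 6^4(cos(4*300°) + i sin(4*300°))
= 1296(cos 120° + i sin 120°)
= -648 + 648*sqrt(3)i


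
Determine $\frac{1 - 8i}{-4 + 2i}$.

Multiply numerator and denominator by conjugate (-4 - 2i):
= (1 - 8i)(-4 - 2i) / ((-4)^2 + 2^2)
= (-20 + 30i) / 20
Divide through by 10: (-2 + 3i) / 2
= -1 + (3/2)i


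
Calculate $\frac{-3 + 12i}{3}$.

Divisor is real, so divide each part by 3:
= -1 + 4i


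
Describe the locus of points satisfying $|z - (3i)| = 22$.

|z - z0| = r describes a circle centered at z0 with radius r
Here z0 = 3i and r = 22
Locus: Circle centered at (0, 3) with radius 22


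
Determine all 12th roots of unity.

ω_k = e^(2πik/12) = cos(2πk/12) + i sin(2πk/12) for k = 0, 1, ..., 11
Roots: 1, sqrt(3)/2 + (1/2)i, 1/2 + (sqrt(3)/2)i, i, -1/2 + (sqrt(3)/2)i, -sqrt(3)/2 + (1/2)i, -1, -sqrt(3)/2 - (1/2)i, -1/2 - (sqrt(3)/2)i, -i, 1/2 - (sqrt(3)/2)i, sqrt(3)/2 - (1/2)i


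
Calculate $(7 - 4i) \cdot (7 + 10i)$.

(a1*a2 - b1*b2) + (a1*b2 + b1*a2)i
= (49 - (-40)) + (70 + (-28))i
= 89 + 42i


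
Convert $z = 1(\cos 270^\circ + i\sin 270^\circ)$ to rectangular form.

a = r cos θ = 1 * 0 = 0
b = r sin θ = 1 * -1 = -1
z = -i


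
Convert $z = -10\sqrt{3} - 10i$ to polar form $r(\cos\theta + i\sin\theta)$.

r = |z| = sqrt(a^2 + b^2) = sqrt((-10*sqrt(3))^2 + (-10)^2) = sqrt(300 + 100) = sqrt(400) = 20
θ = arctan(b/a) = arctan(-10/-17.3205) (quadrant-adjusted) = 210°
z = 20(cos 210° + i sin 210°)


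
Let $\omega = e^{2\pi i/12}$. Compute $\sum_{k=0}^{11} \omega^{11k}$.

Let ζ = ω^11 = e^(2πi·11/12). Since 12 ∤ 11, ζ ≠ 1.
Sum = Σ_{k=0}^{11} ζ^k = (ζ^12 - 1)/(ζ - 1) = (ω^{11·12} - 1)/(ζ - 1) = (1 - 1)/(ζ - 1) = 0


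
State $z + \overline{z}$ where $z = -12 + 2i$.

z + conjugate(z) = (a + bi) + (a - bi) = 2a
= 2 * (-12) = -24


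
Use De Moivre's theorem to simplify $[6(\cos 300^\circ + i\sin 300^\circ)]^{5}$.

By De Moivre: z^n = r^n(cos(nθ) + i sin(nθ))
= 6^5(cos(5*300°) + i sin(5*300°))
= 7776(cos 60° + i sin 60°)
= 3888 + 3888*sqrt(3)i


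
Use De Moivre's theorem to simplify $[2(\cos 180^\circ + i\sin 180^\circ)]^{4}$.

By De Moivre: z^n = r^n(cos(nθ) + i sin(nθ))
= 2^4(cos(4*180°) + i sin(4*180°))
= 16(cos 0° + i sin 0°)
= 16


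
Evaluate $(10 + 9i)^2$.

(a + bi)^2 = a^2 - b^2 + 2abi
= 10^2 - 9^2 + 2*10*9i
= 19 + 180i


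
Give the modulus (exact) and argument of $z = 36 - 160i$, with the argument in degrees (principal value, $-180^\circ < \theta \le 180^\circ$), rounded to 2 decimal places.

|z| = sqrt(36^2 + (-160)^2) = 164
arg(z) = arctan(b/a) = arctan(-160/36) (quadrant-adjusted) = -77.32°


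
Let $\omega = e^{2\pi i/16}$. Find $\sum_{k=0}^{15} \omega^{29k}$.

Let ζ = ω^29 = e^(2πi·29/16). Since 16 ∤ 29, ζ ≠ 1.
Sum = Σ_{k=0}^{15} ζ^k = (ζ^16 - 1)/(ζ - 1) = (ω^{29·16} - 1)/(ζ - 1) = (1 - 1)/(ζ - 1) = 0


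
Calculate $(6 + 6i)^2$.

(a + bi)^2 = a^2 - b^2 + 2abi
= 6^2 - 6^2 + 2*6*6i
= 72i


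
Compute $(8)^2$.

(a + bi)^2 = a^2 - b^2 + 2abi
= 8^2 - 0^2 + 2*8*0i
= 64


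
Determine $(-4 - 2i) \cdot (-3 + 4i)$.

(a1*a2 - b1*b2) + (a1*b2 + b1*a2)i
= (12 - (-8)) + (-16 + 6)i
= 20 - 10i


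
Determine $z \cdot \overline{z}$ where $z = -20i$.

z * conjugate(z) = |z|^2 = a^2 + b^2
= 0^2 + (-20)^2 = 400


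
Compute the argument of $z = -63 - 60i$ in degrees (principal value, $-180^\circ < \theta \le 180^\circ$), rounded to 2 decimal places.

θ = arctan(b/a) = arctan(-60/-63) (quadrant-adjusted) = -136.40°


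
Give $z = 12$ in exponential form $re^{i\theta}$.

r = |z| = sqrt((12)^2 + (0)^2) = sqrt(144 + 0) = sqrt(144) = 12
b = 0 and a > 0, so z lies on the positive real axis: θ = 0
z = 12e^(i*0) = 12


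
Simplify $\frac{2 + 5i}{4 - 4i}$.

Multiply numerator and denominator by conjugate (4 + 4i):
= (2 + 5i)(4 + 4i) / (4^2 + (-4)^2)
= (-12 + 28i) / 32
Divide through by 4: (-3 + 7i) / 8
= -3/8 + (7/8)i


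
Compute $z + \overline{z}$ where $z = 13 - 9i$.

z + conjugate(z) = (a + bi) + (a - bi) = 2a
= 2 * 13 = 26


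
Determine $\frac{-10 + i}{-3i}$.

Multiply numerator and denominator by conjugate (3i):
= (-10 + i)(3i) / (0^2 + (-3)^2)
= (-3 - 30i) / 9
Divide through by 3: (-1 - 10i) / 3
= -1/3 - (10/3)i


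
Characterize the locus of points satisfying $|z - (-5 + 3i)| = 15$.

|z - z0| = r describes a circle centered at z0 with radius r
Here z0 = -5 + 3i and r = 15
Locus: Circle centered at (-5, 3) with radius 15


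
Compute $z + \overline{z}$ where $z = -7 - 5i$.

z + conjugate(z) = (a + bi) + (a - bi) = 2a
= 2 * (-7) = -14


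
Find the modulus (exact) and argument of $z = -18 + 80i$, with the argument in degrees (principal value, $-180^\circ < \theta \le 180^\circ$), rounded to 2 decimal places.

|z| = sqrt((-18)^2 + 80^2) = 82
arg(z) = arctan(b/a) = arctan(80/-18) (quadrant-adjusted) = 102.68°


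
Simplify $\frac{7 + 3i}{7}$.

Divisor is real, so divide each part by 7:
= 1 + (3/7)i


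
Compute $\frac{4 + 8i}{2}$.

Divisor is real, so divide each part by 2:
= 2 + 4i


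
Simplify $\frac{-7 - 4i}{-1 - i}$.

Multiply numerator and denominator by conjugate (-1 + i):
= (-7 - 4i)(-1 + i) / ((-1)^2 + (-1)^2)
= (11 - 3i) / 2
= 11/2 - (3/2)i


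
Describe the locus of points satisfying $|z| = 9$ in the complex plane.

|z| = 9 means sqrt(x^2 + y^2) = 9
This is a circle of radius 9 centered at the origin


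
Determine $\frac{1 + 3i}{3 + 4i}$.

Multiply numerator and denominator by conjugate (3 - 4i):
= (1 + 3i)(3 - 4i) / (3^2 + 4^2)
= (15 + 5i) / 25
Divide through by 5: (3 + i) / 5
= 3/5 + (1/5)i


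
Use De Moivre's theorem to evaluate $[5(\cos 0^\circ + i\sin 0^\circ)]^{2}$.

By De Moivre: z^n = r^n(cos(nθ) + i sin(nθ))
= 5^2(cos(2*0°) + i sin(2*0°))
= 25(cos 0° + i sin 0°)
= 25


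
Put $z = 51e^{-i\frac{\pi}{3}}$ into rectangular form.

a = r cos θ = 51 * 1/2 = 51/2
b = r sin θ = 51 * -sqrt(3)/2 = -51*sqrt(3)/2
z = 51/2 - (51*sqrt(3)/2)i


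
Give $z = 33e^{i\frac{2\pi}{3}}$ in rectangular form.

a = r cos θ = 33 * -1/2 = -33/2
b = r sin θ = 33 * sqrt(3)/2 = 33*sqrt(3)/2
z = -33/2 + (33*sqrt(3)/2)i


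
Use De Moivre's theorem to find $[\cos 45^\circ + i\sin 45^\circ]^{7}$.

By De Moivre: z^n = r^n(cos(nθ) + i sin(nθ))
= 1^7(cos(7*45°) + i sin(7*45°))
= 1(cos 315° + i sin 315°)
= sqrt(2)/2 - (sqrt(2)/2)i


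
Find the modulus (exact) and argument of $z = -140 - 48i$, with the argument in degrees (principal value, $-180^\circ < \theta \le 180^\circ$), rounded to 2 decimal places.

|z| = sqrt((-140)^2 + (-48)^2) = 148
arg(z) = arctan(b/a) = arctan(-48/-140) (quadrant-adjusted) = -161.08°


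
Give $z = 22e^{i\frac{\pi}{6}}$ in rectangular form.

a = r cos θ = 22 * sqrt(3)/2 = 11*sqrt(3)
b = r sin θ = 22 * 1/2 = 11
z = 11*sqrt(3) + 11i


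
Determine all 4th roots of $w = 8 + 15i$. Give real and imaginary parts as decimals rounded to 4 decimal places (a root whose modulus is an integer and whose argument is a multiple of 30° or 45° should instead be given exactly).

|w| = 17, arg(w) ≈ 61.927513°
Root modulus = 17^(1/4) ≈ 2.030543
Root arguments: θ_k = (arg(w) + 360°k)/4 for k = 0, 1, ..., 3
Compute each root as (root modulus)(cos θ_k + i sin θ_k) using full-precision intermediates, then round to 4 decimal places.
Roots: 1.9569 + 0.5420i, -0.5420 + 1.9569i, -1.9569 - 0.5420i, 0.5420 - 1.9569i


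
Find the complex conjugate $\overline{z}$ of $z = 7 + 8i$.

If z = a + bi, then conjugate(z) = a - bi
conjugate(7 + 8i) = 7 - 8i


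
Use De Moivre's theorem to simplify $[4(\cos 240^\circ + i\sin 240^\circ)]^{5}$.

By De Moivre: z^n = r^n(cos(nθ) + i sin(nθ))
= 4^5(cos(5*240°) + i sin(5*240°))
= 1024(cos 120° + i sin 120°)
= -512 + 512*sqrt(3)i


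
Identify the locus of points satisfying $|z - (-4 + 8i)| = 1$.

|z - z0| = r describes a circle centered at z0 with radius r
Here z0 = -4 + 8i and r = 1
Locus: Circle centered at (-4, 8) with radius 1


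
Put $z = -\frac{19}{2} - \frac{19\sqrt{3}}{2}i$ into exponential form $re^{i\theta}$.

r = |z| = sqrt((-19/2)^2 + (-19*sqrt(3)/2)^2) = sqrt(361/4 + 1083/4) = sqrt(361) = 19
θ = arctan(b/a) = arctan(-16.4545/-9.5) (quadrant-adjusted) = -120° = -2π/3
z = 19e^(-i*2π/3)


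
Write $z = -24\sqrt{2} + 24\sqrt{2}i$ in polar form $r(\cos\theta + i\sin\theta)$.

r = |z| = sqrt(a^2 + b^2) = sqrt((-24*sqrt(2))^2 + (24*sqrt(2))^2) = sqrt(1152 + 1152) = sqrt(2304) = 48
θ = arctan(b/a) = arctan(33.9411/-33.9411) (quadrant-adjusted) = 135°
z = 48(cos 135° + i sin 135°)


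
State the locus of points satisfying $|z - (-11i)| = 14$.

|z - z0| = r describes a circle centered at z0 with radius r
Here z0 = -11i and r = 14
Locus: Circle centered at (0, -11) with radius 14


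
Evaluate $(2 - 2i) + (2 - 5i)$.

(2 + 2) + (-2 + (-5))i = 4 - 7i


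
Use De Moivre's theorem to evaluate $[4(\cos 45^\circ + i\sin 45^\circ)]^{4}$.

By De Moivre: z^n = r^n(cos(nθ) + i sin(nθ))
= 4^4(cos(4*45°) + i sin(4*45°))
= 256(cos 180° + i sin 180°)
= -256


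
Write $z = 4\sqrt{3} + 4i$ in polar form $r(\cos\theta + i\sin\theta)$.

r = |z| = sqrt(a^2 + b^2) = sqrt((4*sqrt(3))^2 + (4)^2) = sqrt(48 + 16) = sqrt(64) = 8
θ = arctan(b/a) = arctan(4/6.9282) (quadrant-adjusted) = 30°
z = 8(cos 30° + i sin 30°)
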